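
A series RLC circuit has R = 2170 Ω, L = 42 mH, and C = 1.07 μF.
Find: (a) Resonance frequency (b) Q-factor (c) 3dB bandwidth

Step 1 — Resonance: ω₀ = 1/√(LC) = 1/√(0.042·1.07e-06) = 4717 rad/s.
Step 2 — f₀ = ω₀/(2π) = 750.8 Hz.
Step 3 — Series Q: Q = ω₀L/R = 4717·0.042/2170 = 0.0913.
Step 4 — Bandwidth: Δω = ω₀/Q = 5.167e+04 rad/s; BW = Δω/(2π) = 8223 Hz.

(a) f₀ = 750.8 Hz  (b) Q = 0.0913  (c) BW = 8223 Hz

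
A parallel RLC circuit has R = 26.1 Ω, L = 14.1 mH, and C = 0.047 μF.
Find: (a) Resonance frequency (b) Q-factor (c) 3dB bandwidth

Step 1 — Resonance: ω₀ = 1/√(LC) = 1/√(0.0141·4.7e-08) = 3.885e+04 rad/s.
Step 2 — f₀ = ω₀/(2π) = 6182 Hz.
Step 3 — Parallel Q: Q = R/(ω₀L) = 26.1/(3.885e+04·0.0141) = 0.04765.
Step 4 — Bandwidth: Δω = ω₀/Q = 8.152e+05 rad/s; BW = Δω/(2π) = 1.297e+05 Hz.

(a) f₀ = 6182 Hz  (b) Q = 0.04765  (c) BW = 1.297e+05 Hz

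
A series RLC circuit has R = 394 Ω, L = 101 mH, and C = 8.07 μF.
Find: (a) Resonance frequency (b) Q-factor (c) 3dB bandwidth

Step 1 — Resonance condition Im(Z)=0 gives ω₀ = 1/√(LC).
Step 2 — ω₀ = 1/√(0.101·8.07e-06) = 1108 rad/s.
Step 3 — f₀ = ω₀/(2π) = 176.3 Hz.
Step 4 — Series Q: Q = ω₀L/R = 1108·0.101/394 = 0.2839.
Step 5 — 3dB bandwidth: Δω = ω₀/Q = 3901 rad/s; BW = Δω/(2π) = 620.9 Hz.

(a) f₀ = 176.3 Hz  (b) Q = 0.2839  (c) BW = 620.9 Hz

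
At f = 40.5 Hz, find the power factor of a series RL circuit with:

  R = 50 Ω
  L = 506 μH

Step 1 — Angular frequency: ω = 2π·f = 2π·40.5 = 254.5 rad/s.
Step 2 — Component impedances:
  R: Z = R = 50 Ω
  L: Z = jωL = j·254.5·0.000506 = 0 + j0.1288 Ω
Step 3 — Series combination: Z_total = R + L = 50 + j0.1288 Ω = 50∠0.1° Ω.
Step 4 — Power factor: PF = cos(φ) = Re(Z)/|Z| = 50/50 = 1.
Step 5 — Type: Im(Z) = 0.1288 ⇒ lagging (phase φ = 0.1°).

PF = 1 (lagging, φ = 0.1°)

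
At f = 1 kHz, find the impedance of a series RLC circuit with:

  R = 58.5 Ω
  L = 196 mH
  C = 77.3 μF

Step 1 — Angular frequency: ω = 2π·f = 2π·1000 = 6283 rad/s.
Step 2 — Component impedances:
  R: Z = R = 58.5 Ω
  L: Z = jωL = j·6283·0.196 = 0 + j1232 Ω
  C: Z = 1/(jωC) = -j/(ω·C) = 0 - j2.059 Ω
Step 3 — Series combination: Z_total = R + L + C = 58.5 + j1229 Ω = 1231∠87.3° Ω.

Z = 58.5 + j1229 Ω = 1231∠87.3° Ω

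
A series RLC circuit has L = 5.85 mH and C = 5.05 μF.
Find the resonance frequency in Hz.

Step 1 — Resonance condition Im(Z)=0 gives ω₀ = 1/√(LC).
Step 2 — ω₀ = 1/√(0.00585·5.05e-06) = 5818 rad/s.
Step 3 — f₀ = ω₀/(2π) = 926 Hz.

f₀ = 926 Hz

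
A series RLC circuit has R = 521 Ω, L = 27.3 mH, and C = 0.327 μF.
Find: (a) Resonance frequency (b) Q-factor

Step 1 — Resonance condition Im(Z)=0 gives ω₀ = 1/√(LC).
Step 2 — ω₀ = 1/√(0.0273·3.27e-07) = 1.058e+04 rad/s.
Step 3 — f₀ = ω₀/(2π) = 1684 Hz.
Step 4 — Series Q: Q = ω₀L/R = 1.058e+04·0.0273/521 = 0.5546.

(a) f₀ = 1684 Hz  (b) Q = 0.5546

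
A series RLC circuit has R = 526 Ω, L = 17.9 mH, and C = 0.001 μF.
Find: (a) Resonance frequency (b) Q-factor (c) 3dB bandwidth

Step 1 — Resonance: ω₀ = 1/√(LC) = 1/√(0.0179·1e-09) = 2.364e+05 rad/s.
Step 2 — f₀ = ω₀/(2π) = 3.762e+04 Hz.
Step 3 — Series Q: Q = ω₀L/R = 2.364e+05·0.0179/526 = 8.043.
Step 4 — Bandwidth: Δω = ω₀/Q = 2.939e+04 rad/s; BW = Δω/(2π) = 4677 Hz.

(a) f₀ = 3.762e+04 Hz  (b) Q = 8.043  (c) BW = 4677 Hz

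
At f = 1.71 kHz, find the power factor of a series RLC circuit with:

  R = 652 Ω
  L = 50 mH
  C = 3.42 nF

Step 1 — Angular frequency: ω = 2π·f = 2π·1710 = 1.074e+04 rad/s.
Step 2 — Component impedances:
  R: Z = R = 652 Ω
  L: Z = jωL = j·1.074e+04·0.05 = 0 + j537.2 Ω
  C: Z = 1/(jωC) = -j/(ω·C) = 0 - j2.721e+04 Ω
Step 3 — Series combination: Z_total = R + L + C = 652 - j2.668e+04 Ω = 2.669e+04∠-88.6° Ω.
Step 4 — Power factor: PF = cos(φ) = Re(Z)/|Z| = 652/2.669e+04 = 0.02443.
Step 5 — Type: Im(Z) = -2.668e+04 ⇒ leading (phase φ = -88.6°).

PF = 0.02443 (leading, φ = -88.6°)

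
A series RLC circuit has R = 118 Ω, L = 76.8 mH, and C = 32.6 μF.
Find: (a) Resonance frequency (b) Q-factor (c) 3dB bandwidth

Step 1 — Resonance condition Im(Z)=0 gives ω₀ = 1/√(LC).
Step 2 — ω₀ = 1/√(0.0768·3.26e-05) = 632 rad/s.
Step 3 — f₀ = ω₀/(2π) = 100.6 Hz.
Step 4 — Series Q: Q = ω₀L/R = 632·0.0768/118 = 0.4113.
Step 5 — 3dB bandwidth: Δω = ω₀/Q = 1536 rad/s; BW = Δω/(2π) = 244.5 Hz.

(a) f₀ = 100.6 Hz  (b) Q = 0.4113  (c) BW = 244.5 Hz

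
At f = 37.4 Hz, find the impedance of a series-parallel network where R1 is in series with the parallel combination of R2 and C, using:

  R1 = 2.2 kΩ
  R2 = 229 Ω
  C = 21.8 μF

Step 1 — Angular frequency: ω = 2π·f = 2π·37.4 = 235 rad/s.
Step 2 — Component impedances:
  R1: Z = R = 2200 Ω
  R2: Z = R = 229 Ω
  C: Z = 1/(jωC) = -j/(ω·C) = 0 - j195.2 Ω
Step 3 — Parallel branch: R2 || C = 1/(1/R2 + 1/C) = 96.37 - j113.1 Ω.
Step 4 — Series with R1: Z_total = R1 + (R2 || C) = 2296 - j113.1 Ω = 2299∠-2.8° Ω.

Z = 2296 - j113.1 Ω = 2299∠-2.8° Ω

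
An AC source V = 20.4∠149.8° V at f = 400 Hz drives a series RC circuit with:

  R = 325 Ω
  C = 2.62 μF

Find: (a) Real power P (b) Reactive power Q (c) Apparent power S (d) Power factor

Step 1 — Angular frequency: ω = 2π·f = 2π·400 = 2513 rad/s.
Step 2 — Component impedances:
  R: Z = R = 325 Ω
  C: Z = 1/(jωC) = -j/(ω·C) = 0 - j151.9 Ω
Step 3 — Series combination: Z_total = R + C = 325 - j151.9 Ω = 358.7∠-25.0° Ω.
Step 4 — Source phasor: V = 20.4∠149.8° V = -17.63 + j10.26 V.
Step 5 — Current: I = V / Z = -0.05664 + j0.005109 A = 0.05687∠174.8° A.
Step 6 — Complex power: S = V·I* = 1.051 - j0.4911 VA.
Step 7 — Real power: P = Re(S) = 1.051 W.
Step 8 — Reactive power: Q = Im(S) = -0.4911 VAR.
Step 9 — Apparent power: |S| = 1.16 VA.
Step 10 — Power factor: PF = P/|S| = 0.906 (leading).

(a) P = 1.051 W  (b) Q = -0.4911 VAR  (c) S = 1.16 VA  (d) PF = 0.906 (leading)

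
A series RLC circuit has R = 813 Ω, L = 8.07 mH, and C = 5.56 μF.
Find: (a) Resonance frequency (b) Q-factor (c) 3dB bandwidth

Step 1 — Resonance: ω₀ = 1/√(LC) = 1/√(0.00807·5.56e-06) = 4721 rad/s.
Step 2 — f₀ = ω₀/(2π) = 751.4 Hz.
Step 3 — Series Q: Q = ω₀L/R = 4721·0.00807/813 = 0.04686.
Step 4 — Bandwidth: Δω = ω₀/Q = 1.007e+05 rad/s; BW = Δω/(2π) = 1.603e+04 Hz.

(a) f₀ = 751.4 Hz  (b) Q = 0.04686  (c) BW = 1.603e+04 Hz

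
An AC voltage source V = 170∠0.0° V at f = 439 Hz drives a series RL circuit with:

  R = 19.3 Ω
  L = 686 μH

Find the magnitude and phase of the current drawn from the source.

Step 1 — Angular frequency: ω = 2π·f = 2π·439 = 2758 rad/s.
Step 2 — Component impedances:
  R: Z = R = 19.3 Ω
  L: Z = jωL = j·2758·0.000686 = 0 + j1.892 Ω
Step 3 — Series combination: Z_total = R + L = 19.3 + j1.892 Ω = 19.39∠5.6° Ω.
Step 4 — Source phasor: V = 170∠0.0° V = 170 V.
Step 5 — Ohm's law: I = V / Z_total = (170) / (19.3 + j1.892) = 8.724 - j0.8554 A.
Step 6 — Convert to polar: |I| = 8.766 A, ∠I = -5.6°.

I = 8.766∠-5.6° A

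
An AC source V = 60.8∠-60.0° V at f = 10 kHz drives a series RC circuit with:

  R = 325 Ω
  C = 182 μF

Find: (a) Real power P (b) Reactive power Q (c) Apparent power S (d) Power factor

Step 1 — Angular frequency: ω = 2π·f = 2π·1e+04 = 6.283e+04 rad/s.
Step 2 — Component impedances:
  R: Z = R = 325 Ω
  C: Z = 1/(jωC) = -j/(ω·C) = 0 - j0.08745 Ω
Step 3 — Series combination: Z_total = R + C = 325 - j0.08745 Ω = 325∠-0.0° Ω.
Step 4 — Source phasor: V = 60.8∠-60.0° V = 30.4 - j52.65 V.
Step 5 — Current: I = V / Z = 0.09358 - j0.162 A = 0.1871∠-60.0° A.
Step 6 — Complex power: S = V·I* = 11.37 - j0.00306 VA.
Step 7 — Real power: P = Re(S) = 11.37 W.
Step 8 — Reactive power: Q = Im(S) = -0.00306 VAR.
Step 9 — Apparent power: |S| = 11.37 VA.
Step 10 — Power factor: PF = P/|S| = 1 (leading).

(a) P = 11.37 W  (b) Q = -0.00306 VAR  (c) S = 11.37 VA  (d) PF = 1 (leading)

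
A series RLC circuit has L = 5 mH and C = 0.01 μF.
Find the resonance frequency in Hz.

Step 1 — Resonance condition Im(Z)=0 gives ω₀ = 1/√(LC).
Step 2 — ω₀ = 1/√(0.005·1e-08) = 1.414e+05 rad/s.
Step 3 — f₀ = ω₀/(2π) = 2.251e+04 Hz.

f₀ = 2.251e+04 Hz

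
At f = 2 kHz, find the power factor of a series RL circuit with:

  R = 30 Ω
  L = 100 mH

Step 1 — Angular frequency: ω = 2π·f = 2π·2000 = 1.257e+04 rad/s.
Step 2 — Component impedances:
  R: Z = R = 30 Ω
  L: Z = jωL = j·1.257e+04·0.1 = 0 + j1257 Ω
Step 3 — Series combination: Z_total = R + L = 30 + j1257 Ω = 1257∠88.6° Ω.
Step 4 — Power factor: PF = cos(φ) = Re(Z)/|Z| = 30/1257 = 0.02387.
Step 5 — Type: Im(Z) = 1257 ⇒ lagging (phase φ = 88.6°).

PF = 0.02387 (lagging, φ = 88.6°)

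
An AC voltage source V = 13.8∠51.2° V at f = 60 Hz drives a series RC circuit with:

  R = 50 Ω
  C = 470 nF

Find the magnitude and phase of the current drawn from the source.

Step 1 — Angular frequency: ω = 2π·f = 2π·60 = 377 rad/s.
Step 2 — Component impedances:
  R: Z = R = 50 Ω
  C: Z = 1/(jωC) = -j/(ω·C) = 0 - j5644 Ω
Step 3 — Series combination: Z_total = R + C = 50 - j5644 Ω = 5644∠-89.5° Ω.
Step 4 — Source phasor: V = 13.8∠51.2° V = 8.647 + j10.75 V.
Step 5 — Ohm's law: I = V / Z_total = (8.647 + j10.75) / (50 - j5644) = -0.001892 + j0.001549 A.
Step 6 — Convert to polar: |I| = 0.002445 A, ∠I = 140.7°.

I = 0.002445∠140.7° A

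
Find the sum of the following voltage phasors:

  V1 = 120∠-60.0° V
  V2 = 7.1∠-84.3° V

Step 1 — Convert each phasor to rectangular form:
  V1 = 120·(cos(-60.0°) + j·sin(-60.0°)) = 60 - j103.9 V
  V2 = 7.1·(cos(-84.3°) + j·sin(-84.3°)) = 0.7052 - j7.065 V
Step 2 — Sum components: V_total = 60.71 - j111 V.
Step 3 — Convert to polar: |V_total| = 126.5 V, ∠V_total = -61.3°.

V_total = 126.5∠-61.3° V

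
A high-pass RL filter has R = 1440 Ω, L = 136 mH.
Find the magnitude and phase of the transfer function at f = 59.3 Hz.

Step 1 — Angular frequency: ω = 2π·59.3 = 372.6 rad/s.
Step 2 — Transfer function: H(jω) = jωL/(R + jωL).
Step 3 — Numerator jωL = j·50.67; denominator R + jωL = 1440 + j50.67.
Step 4 — H = 0.001237 + j0.03515.
Step 5 — Magnitude: |H| = 0.03517 (-29.1 dB); phase: φ = 88.0°.

|H| = 0.03517 (-29.1 dB), φ = 88.0°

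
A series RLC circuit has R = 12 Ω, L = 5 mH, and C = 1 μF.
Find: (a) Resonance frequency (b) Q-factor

Step 1 — Resonance condition Im(Z)=0 gives ω₀ = 1/√(LC).
Step 2 — ω₀ = 1/√(0.005·1e-06) = 1.414e+04 rad/s.
Step 3 — f₀ = ω₀/(2π) = 2251 Hz.
Step 4 — Series Q: Q = ω₀L/R = 1.414e+04·0.005/12 = 5.893.

(a) f₀ = 2251 Hz  (b) Q = 5.893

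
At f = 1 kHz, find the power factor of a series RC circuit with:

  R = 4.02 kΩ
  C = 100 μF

Step 1 — Angular frequency: ω = 2π·f = 2π·1000 = 6283 rad/s.
Step 2 — Component impedances:
  R: Z = R = 4020 Ω
  C: Z = 1/(jωC) = -j/(ω·C) = 0 - j1.592 Ω
Step 3 — Series combination: Z_total = R + C = 4020 - j1.592 Ω = 4020∠-0.0° Ω.
Step 4 — Power factor: PF = cos(φ) = Re(Z)/|Z| = 4020/4020 = 1.
Step 5 — Type: Im(Z) = -1.592 ⇒ leading (phase φ = -0.0°).

PF = 1 (leading, φ = -0.0°)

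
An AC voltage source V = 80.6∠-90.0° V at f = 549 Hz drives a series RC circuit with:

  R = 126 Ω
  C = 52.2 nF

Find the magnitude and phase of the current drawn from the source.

Step 1 — Angular frequency: ω = 2π·f = 2π·549 = 3449 rad/s.
Step 2 — Component impedances:
  R: Z = R = 126 Ω
  C: Z = 1/(jωC) = -j/(ω·C) = 0 - j5554 Ω
Step 3 — Series combination: Z_total = R + C = 126 - j5554 Ω = 5555∠-88.7° Ω.
Step 4 — Source phasor: V = 80.6∠-90.0° V = 0 - j80.6 V.
Step 5 — Ohm's law: I = V / Z_total = (0 - j80.6) / (126 - j5554) = 0.01451 - j0.0003291 A.
Step 6 — Convert to polar: |I| = 0.01451 A, ∠I = -1.3°.

I = 0.01451∠-1.3° A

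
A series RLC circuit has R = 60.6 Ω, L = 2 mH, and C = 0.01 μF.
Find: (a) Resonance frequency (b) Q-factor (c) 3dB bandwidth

Step 1 — Resonance condition Im(Z)=0 gives ω₀ = 1/√(LC).
Step 2 — ω₀ = 1/√(0.002·1e-08) = 2.236e+05 rad/s.
Step 3 — f₀ = ω₀/(2π) = 3.559e+04 Hz.
Step 4 — Series Q: Q = ω₀L/R = 2.236e+05·0.002/60.6 = 7.38.
Step 5 — 3dB bandwidth: Δω = ω₀/Q = 3.03e+04 rad/s; BW = Δω/(2π) = 4822 Hz.

(a) f₀ = 3.559e+04 Hz  (b) Q = 7.38  (c) BW = 4822 Hz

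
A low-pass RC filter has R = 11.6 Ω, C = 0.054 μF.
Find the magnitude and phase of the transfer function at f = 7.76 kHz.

Step 1 — Angular frequency: ω = 2π·7760 = 4.876e+04 rad/s.
Step 2 — Transfer function: H(jω) = 1/(1 + jωRC).
Step 3 — Denominator: 1 + jωRC = 1 + j·4.876e+04·11.6·5.4e-08 = 1 + j0.03054.
Step 4 — H = 0.9991 - j0.03051.
Step 5 — Magnitude: |H| = 0.9995 (-0.0 dB); phase: φ = -1.7°.

|H| = 0.9995 (-0.0 dB), φ = -1.7°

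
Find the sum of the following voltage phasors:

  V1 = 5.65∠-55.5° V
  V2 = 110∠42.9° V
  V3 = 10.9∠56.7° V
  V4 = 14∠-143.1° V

Step 1 — Convert each phasor to rectangular form:
  V1 = 5.65·(cos(-55.5°) + j·sin(-55.5°)) = 3.2 - j4.656 V
  V2 = 110·(cos(42.9°) + j·sin(42.9°)) = 80.58 + j74.88 V
  V3 = 10.9·(cos(56.7°) + j·sin(56.7°)) = 5.984 + j9.11 V
  V4 = 14·(cos(-143.1°) + j·sin(-143.1°)) = -11.2 - j8.406 V
Step 2 — Sum components: V_total = 78.57 + j70.93 V.
Step 3 — Convert to polar: |V_total| = 105.8 V, ∠V_total = 42.1°.

V_total = 105.8∠42.1° V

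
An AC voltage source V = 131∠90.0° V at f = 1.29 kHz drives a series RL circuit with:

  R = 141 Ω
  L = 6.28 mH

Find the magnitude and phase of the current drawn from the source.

Step 1 — Angular frequency: ω = 2π·f = 2π·1290 = 8105 rad/s.
Step 2 — Component impedances:
  R: Z = R = 141 Ω
  L: Z = jωL = j·8105·0.00628 = 0 + j50.9 Ω
Step 3 — Series combination: Z_total = R + L = 141 + j50.9 Ω = 149.9∠19.8° Ω.
Step 4 — Source phasor: V = 131∠90.0° V = 0 + j131 V.
Step 5 — Ohm's law: I = V / Z_total = (0 + j131) / (141 + j50.9) = 0.2967 + j0.822 A.
Step 6 — Convert to polar: |I| = 0.8739 A, ∠I = 70.2°.

I = 0.8739∠70.2° A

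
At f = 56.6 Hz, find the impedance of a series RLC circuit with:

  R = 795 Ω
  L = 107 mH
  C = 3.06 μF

Step 1 — Angular frequency: ω = 2π·f = 2π·56.6 = 355.6 rad/s.
Step 2 — Component impedances:
  R: Z = R = 795 Ω
  L: Z = jωL = j·355.6·0.107 = 0 + j38.05 Ω
  C: Z = 1/(jωC) = -j/(ω·C) = 0 - j918.9 Ω
Step 3 — Series combination: Z_total = R + L + C = 795 - j880.9 Ω = 1187∠-47.9° Ω.

Z = 795 - j880.9 Ω = 1187∠-47.9° Ω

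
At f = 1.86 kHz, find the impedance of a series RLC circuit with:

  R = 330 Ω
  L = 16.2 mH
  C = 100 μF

Step 1 — Angular frequency: ω = 2π·f = 2π·1860 = 1.169e+04 rad/s.
Step 2 — Component impedances:
  R: Z = R = 330 Ω
  L: Z = jωL = j·1.169e+04·0.0162 = 0 + j189.3 Ω
  C: Z = 1/(jωC) = -j/(ω·C) = 0 - j0.8557 Ω
Step 3 — Series combination: Z_total = R + L + C = 330 + j188.5 Ω = 380∠29.7° Ω.

Z = 330 + j188.5 Ω = 380∠29.7° Ω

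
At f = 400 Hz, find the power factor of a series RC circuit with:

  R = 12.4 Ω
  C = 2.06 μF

Step 1 — Angular frequency: ω = 2π·f = 2π·400 = 2513 rad/s.
Step 2 — Component impedances:
  R: Z = R = 12.4 Ω
  C: Z = 1/(jωC) = -j/(ω·C) = 0 - j193.1 Ω
Step 3 — Series combination: Z_total = R + C = 12.4 - j193.1 Ω = 193.5∠-86.3° Ω.
Step 4 — Power factor: PF = cos(φ) = Re(Z)/|Z| = 12.4/193.55 = 0.06407.
Step 5 — Type: Im(Z) = -193.1 ⇒ leading (phase φ = -86.3°).

PF = 0.06407 (leading, φ = -86.3°)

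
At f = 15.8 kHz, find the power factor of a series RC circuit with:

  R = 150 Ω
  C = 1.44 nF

Step 1 — Angular frequency: ω = 2π·f = 2π·1.58e+04 = 9.927e+04 rad/s.
Step 2 — Component impedances:
  R: Z = R = 150 Ω
  C: Z = 1/(jωC) = -j/(ω·C) = 0 - j6995 Ω
Step 3 — Series combination: Z_total = R + C = 150 - j6995 Ω = 6997∠-88.8° Ω.
Step 4 — Power factor: PF = cos(φ) = Re(Z)/|Z| = 150/6997 = 0.02144.
Step 5 — Type: Im(Z) = -6995 ⇒ leading (phase φ = -88.8°).

PF = 0.02144 (leading, φ = -88.8°)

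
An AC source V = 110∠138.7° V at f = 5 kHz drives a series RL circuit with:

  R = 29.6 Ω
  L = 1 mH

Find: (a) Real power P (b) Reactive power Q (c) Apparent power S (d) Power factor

Step 1 — Angular frequency: ω = 2π·f = 2π·5000 = 3.142e+04 rad/s.
Step 2 — Component impedances:
  R: Z = R = 29.6 Ω
  L: Z = jωL = j·3.142e+04·0.001 = 0 + j31.42 Ω
Step 3 — Series combination: Z_total = R + L = 29.6 + j31.42 Ω = 43.16∠46.7° Ω.
Step 4 — Source phasor: V = 110∠138.7° V = -82.64 + j72.6 V.
Step 5 — Current: I = V / Z = -0.08873 + j2.547 A = 2.548∠92.0° A.
Step 6 — Complex power: S = V·I* = 192.2 + j204 VA.
Step 7 — Real power: P = Re(S) = 192.2 W.
Step 8 — Reactive power: Q = Im(S) = 204 VAR.
Step 9 — Apparent power: |S| = 280.3 VA.
Step 10 — Power factor: PF = P/|S| = 0.6858 (lagging).

(a) P = 192.2 W  (b) Q = 204 VAR  (c) S = 280.3 VA  (d) PF = 0.6858 (lagging)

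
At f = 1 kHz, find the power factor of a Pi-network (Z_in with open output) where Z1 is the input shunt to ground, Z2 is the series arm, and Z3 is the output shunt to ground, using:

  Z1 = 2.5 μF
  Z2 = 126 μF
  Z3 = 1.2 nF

Step 1 — Angular frequency: ω = 2π·f = 2π·1000 = 6283 rad/s.
Step 2 — Component impedances:
  Z1: Z = 1/(jωC) = -j/(ω·C) = 0 - j63.66 Ω
  Z2: Z = 1/(jωC) = -j/(ω·C) = 0 - j1.263 Ω
  Z3: Z = 1/(jωC) = -j/(ω·C) = 0 - j1.326e+05 Ω
Step 3 — With open output, the series arm Z2 and the output shunt Z3 appear in series to ground: Z2 + Z3 = 0 - j1.326e+05 Ω.
Step 4 — Parallel with input shunt Z1: Z_in = Z1 || (Z2 + Z3) = 0 - j63.63 Ω = 63.63∠-90.0° Ω.
Step 5 — Power factor: PF = cos(φ) = Re(Z)/|Z| = 0/63.63 = 0.
Step 6 — Type: Im(Z) = -63.63 ⇒ leading (phase φ = -90.0°).

PF = 0 (leading, φ = -90.0°)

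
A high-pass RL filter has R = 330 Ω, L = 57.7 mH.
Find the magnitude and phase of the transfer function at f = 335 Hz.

Step 1 — Angular frequency: ω = 2π·335 = 2105 rad/s.
Step 2 — Transfer function: H(jω) = jωL/(R + jωL).
Step 3 — Numerator jωL = j·121.5; denominator R + jωL = 330 + j121.5.
Step 4 — H = 0.1193 + j0.3241.
Step 5 — Magnitude: |H| = 0.3454 (-9.2 dB); phase: φ = 69.8°.

|H| = 0.3454 (-9.2 dB), φ = 69.8°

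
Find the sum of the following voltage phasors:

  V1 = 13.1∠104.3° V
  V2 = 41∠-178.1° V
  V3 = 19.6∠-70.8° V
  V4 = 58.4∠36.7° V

Step 1 — Convert each phasor to rectangular form:
  V1 = 13.1·(cos(104.3°) + j·sin(104.3°)) = -3.236 + j12.69 V
  V2 = 41·(cos(-178.1°) + j·sin(-178.1°)) = -40.98 - j1.359 V
  V3 = 19.6·(cos(-70.8°) + j·sin(-70.8°)) = 6.446 - j18.51 V
  V4 = 58.4·(cos(36.7°) + j·sin(36.7°)) = 46.82 + j34.9 V
Step 2 — Sum components: V_total = 9.056 + j27.73 V.
Step 3 — Convert to polar: |V_total| = 29.17 V, ∠V_total = 71.9°.

V_total = 29.17∠71.9° V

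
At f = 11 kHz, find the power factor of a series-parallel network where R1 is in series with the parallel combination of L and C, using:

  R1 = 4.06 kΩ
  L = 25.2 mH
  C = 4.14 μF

Step 1 — Angular frequency: ω = 2π·f = 2π·1.1e+04 = 6.912e+04 rad/s.
Step 2 — Component impedances:
  R1: Z = R = 4060 Ω
  L: Z = jωL = j·6.912e+04·0.0252 = 0 + j1742 Ω
  C: Z = 1/(jωC) = -j/(ω·C) = 0 - j3.495 Ω
Step 3 — Parallel branch: L || C = 1/(1/L + 1/C) = 0 - j3.502 Ω.
Step 4 — Series with R1: Z_total = R1 + (L || C) = 4060 - j3.502 Ω = 4060∠-0.0° Ω.
Step 5 — Power factor: PF = cos(φ) = Re(Z)/|Z| = 4060/4060 = 1.
Step 6 — Type: Im(Z) = -3.502 ⇒ leading (phase φ = -0.0°).

PF = 1 (leading, φ = -0.0°)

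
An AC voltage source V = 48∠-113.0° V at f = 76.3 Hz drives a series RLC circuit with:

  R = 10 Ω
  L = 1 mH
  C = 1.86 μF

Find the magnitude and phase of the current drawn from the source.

Step 1 — Angular frequency: ω = 2π·f = 2π·76.3 = 479.4 rad/s.
Step 2 — Component impedances:
  R: Z = R = 10 Ω
  L: Z = jωL = j·479.4·0.001 = 0 + j0.4794 Ω
  C: Z = 1/(jωC) = -j/(ω·C) = 0 - j1121 Ω
Step 3 — Series combination: Z_total = R + L + C = 10 - j1121 Ω = 1121∠-89.5° Ω.
Step 4 — Source phasor: V = 48∠-113.0° V = -18.76 - j44.18 V.
Step 5 — Ohm's law: I = V / Z_total = (-18.76 - j44.18) / (10 - j1121) = 0.03926 - j0.01708 A.
Step 6 — Convert to polar: |I| = 0.04282 A, ∠I = -23.5°.

I = 0.04282∠-23.5° A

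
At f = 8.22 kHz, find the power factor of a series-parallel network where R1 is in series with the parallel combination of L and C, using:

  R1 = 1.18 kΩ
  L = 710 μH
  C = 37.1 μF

Step 1 — Angular frequency: ω = 2π·f = 2π·8220 = 5.165e+04 rad/s.
Step 2 — Component impedances:
  R1: Z = R = 1180 Ω
  L: Z = jωL = j·5.165e+04·0.00071 = 0 + j36.67 Ω
  C: Z = 1/(jωC) = -j/(ω·C) = 0 - j0.5219 Ω
Step 3 — Parallel branch: L || C = 1/(1/L + 1/C) = 0 - j0.5294 Ω.
Step 4 — Series with R1: Z_total = R1 + (L || C) = 1180 - j0.5294 Ω = 1180∠-0.0° Ω.
Step 5 — Power factor: PF = cos(φ) = Re(Z)/|Z| = 1180/1180 = 1.
Step 6 — Type: Im(Z) = -0.5294 ⇒ leading (phase φ = -0.0°).

PF = 1 (leading, φ = -0.0°)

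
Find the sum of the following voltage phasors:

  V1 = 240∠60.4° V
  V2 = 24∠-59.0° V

Step 1 — Convert each phasor to rectangular form:
  V1 = 240·(cos(60.4°) + j·sin(60.4°)) = 118.5 + j208.7 V
  V2 = 24·(cos(-59.0°) + j·sin(-59.0°)) = 12.36 - j20.57 V
Step 2 — Sum components: V_total = 130.9 + j188.1 V.
Step 3 — Convert to polar: |V_total| = 229.2 V, ∠V_total = 55.2°.

V_total = 229.2∠55.2° V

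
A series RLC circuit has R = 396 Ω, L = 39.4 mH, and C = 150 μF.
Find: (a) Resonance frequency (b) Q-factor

Step 1 — Resonance condition Im(Z)=0 gives ω₀ = 1/√(LC).
Step 2 — ω₀ = 1/√(0.0394·0.00015) = 411.3 rad/s.
Step 3 — f₀ = ω₀/(2π) = 65.47 Hz.
Step 4 — Series Q: Q = ω₀L/R = 411.3·0.0394/396 = 0.04093.

(a) f₀ = 65.47 Hz  (b) Q = 0.04093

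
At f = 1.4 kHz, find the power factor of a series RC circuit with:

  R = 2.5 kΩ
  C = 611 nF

Step 1 — Angular frequency: ω = 2π·f = 2π·1400 = 8796 rad/s.
Step 2 — Component impedances:
  R: Z = R = 2500 Ω
  C: Z = 1/(jωC) = -j/(ω·C) = 0 - j186.1 Ω
Step 3 — Series combination: Z_total = R + C = 2500 - j186.1 Ω = 2507∠-4.3° Ω.
Step 4 — Power factor: PF = cos(φ) = Re(Z)/|Z| = 2500/2507 = 0.9972.
Step 5 — Type: Im(Z) = -186.1 ⇒ leading (phase φ = -4.3°).

PF = 0.9972 (leading, φ = -4.3°)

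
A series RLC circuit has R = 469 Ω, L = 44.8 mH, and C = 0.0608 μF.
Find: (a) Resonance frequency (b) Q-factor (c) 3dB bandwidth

Step 1 — Resonance condition Im(Z)=0 gives ω₀ = 1/√(LC).
Step 2 — ω₀ = 1/√(0.0448·6.08e-08) = 1.916e+04 rad/s.
Step 3 — f₀ = ω₀/(2π) = 3050 Hz.
Step 4 — Series Q: Q = ω₀L/R = 1.916e+04·0.0448/469 = 1.83.
Step 5 — 3dB bandwidth: Δω = ω₀/Q = 1.047e+04 rad/s; BW = Δω/(2π) = 1666 Hz.

(a) f₀ = 3050 Hz  (b) Q = 1.83  (c) BW = 1666 Hz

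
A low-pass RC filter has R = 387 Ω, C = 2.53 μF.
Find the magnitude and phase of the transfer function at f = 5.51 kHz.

Step 1 — Angular frequency: ω = 2π·5510 = 3.462e+04 rad/s.
Step 2 — Transfer function: H(jω) = 1/(1 + jωRC).
Step 3 — Denominator: 1 + jωRC = 1 + j·3.462e+04·387·2.53e-06 = 1 + j33.9.
Step 4 — H = 0.0008696 - j0.02948.
Step 5 — Magnitude: |H| = 0.02949 (-30.6 dB); phase: φ = -88.3°.

|H| = 0.02949 (-30.6 dB), φ = -88.3°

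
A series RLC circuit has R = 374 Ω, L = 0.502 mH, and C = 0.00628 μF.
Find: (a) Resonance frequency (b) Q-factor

Step 1 — Resonance condition Im(Z)=0 gives ω₀ = 1/√(LC).
Step 2 — ω₀ = 1/√(0.000502·6.28e-09) = 5.632e+05 rad/s.
Step 3 — f₀ = ω₀/(2π) = 8.964e+04 Hz.
Step 4 — Series Q: Q = ω₀L/R = 5.632e+05·0.000502/374 = 0.756.

(a) f₀ = 8.964e+04 Hz  (b) Q = 0.756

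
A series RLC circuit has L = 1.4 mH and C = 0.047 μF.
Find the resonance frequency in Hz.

Step 1 — Resonance condition Im(Z)=0 gives ω₀ = 1/√(LC).
Step 2 — ω₀ = 1/√(0.0014·4.7e-08) = 1.233e+05 rad/s.
Step 3 — f₀ = ω₀/(2π) = 1.962e+04 Hz.

f₀ = 1.962e+04 Hz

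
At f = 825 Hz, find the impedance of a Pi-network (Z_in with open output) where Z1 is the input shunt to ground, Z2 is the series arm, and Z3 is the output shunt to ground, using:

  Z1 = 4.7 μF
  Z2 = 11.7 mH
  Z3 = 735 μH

Step 1 — Angular frequency: ω = 2π·f = 2π·825 = 5184 rad/s.
Step 2 — Component impedances:
  Z1: Z = 1/(jωC) = -j/(ω·C) = 0 - j41.05 Ω
  Z2: Z = jωL = j·5184·0.0117 = 0 + j60.65 Ω
  Z3: Z = jωL = j·5184·0.000735 = 0 + j3.81 Ω
Step 3 — With open output, the series arm Z2 and the output shunt Z3 appear in series to ground: Z2 + Z3 = 0 + j64.46 Ω.
Step 4 — Parallel with input shunt Z1: Z_in = Z1 || (Z2 + Z3) = 0 - j113 Ω = 113∠-90.0° Ω.

Z = 0 - j113 Ω = 113∠-90.0° Ω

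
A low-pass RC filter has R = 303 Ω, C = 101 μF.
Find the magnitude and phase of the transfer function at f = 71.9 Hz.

Step 1 — Angular frequency: ω = 2π·71.9 = 451.8 rad/s.
Step 2 — Transfer function: H(jω) = 1/(1 + jωRC).
Step 3 — Denominator: 1 + jωRC = 1 + j·451.8·303·0.000101 = 1 + j13.83.
Step 4 — H = 0.005205 - j0.07196.
Step 5 — Magnitude: |H| = 0.07214 (-22.8 dB); phase: φ = -85.9°.

|H| = 0.07214 (-22.8 dB), φ = -85.9°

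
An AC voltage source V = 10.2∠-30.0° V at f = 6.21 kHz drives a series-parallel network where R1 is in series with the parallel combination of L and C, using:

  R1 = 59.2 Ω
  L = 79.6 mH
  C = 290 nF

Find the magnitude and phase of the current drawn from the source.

Step 1 — Angular frequency: ω = 2π·f = 2π·6210 = 3.902e+04 rad/s.
Step 2 — Component impedances:
  R1: Z = R = 59.2 Ω
  L: Z = jωL = j·3.902e+04·0.0796 = 0 + j3106 Ω
  C: Z = 1/(jωC) = -j/(ω·C) = 0 - j88.38 Ω
Step 3 — Parallel branch: L || C = 1/(1/L + 1/C) = 0 - j90.96 Ω.
Step 4 — Series with R1: Z_total = R1 + (L || C) = 59.2 - j90.96 Ω = 108.5∠-56.9° Ω.
Step 5 — Source phasor: V = 10.2∠-30.0° V = 8.833 - j5.1 V.
Step 6 — Ohm's law: I = V / Z_total = (8.833 - j5.1) / (59.2 - j90.96) = 0.08378 + j0.04258 A.
Step 7 — Convert to polar: |I| = 0.09398 A, ∠I = 26.9°.

I = 0.09398∠26.9° A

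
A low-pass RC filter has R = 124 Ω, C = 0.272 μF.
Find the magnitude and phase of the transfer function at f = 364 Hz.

Step 1 — Angular frequency: ω = 2π·364 = 2287 rad/s.
Step 2 — Transfer function: H(jω) = 1/(1 + jωRC).
Step 3 — Denominator: 1 + jωRC = 1 + j·2287·124·2.72e-07 = 1 + j0.07714.
Step 4 — H = 0.9941 - j0.07668.
Step 5 — Magnitude: |H| = 0.997 (-0.0 dB); phase: φ = -4.4°.

|H| = 0.997 (-0.0 dB), φ = -4.4°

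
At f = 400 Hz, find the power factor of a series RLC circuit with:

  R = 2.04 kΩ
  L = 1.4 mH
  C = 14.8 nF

Step 1 — Angular frequency: ω = 2π·f = 2π·400 = 2513 rad/s.
Step 2 — Component impedances:
  R: Z = R = 2040 Ω
  L: Z = jωL = j·2513·0.0014 = 0 + j3.519 Ω
  C: Z = 1/(jωC) = -j/(ω·C) = 0 - j2.688e+04 Ω
Step 3 — Series combination: Z_total = R + L + C = 2040 - j2.688e+04 Ω = 2.696e+04∠-85.7° Ω.
Step 4 — Power factor: PF = cos(φ) = Re(Z)/|Z| = 2040/2.696e+04 = 0.07567.
Step 5 — Type: Im(Z) = -2.688e+04 ⇒ leading (phase φ = -85.7°).

PF = 0.07567 (leading, φ = -85.7°)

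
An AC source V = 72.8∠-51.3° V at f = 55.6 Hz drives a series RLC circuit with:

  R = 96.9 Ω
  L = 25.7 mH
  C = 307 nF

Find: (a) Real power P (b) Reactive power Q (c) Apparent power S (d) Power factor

Step 1 — Angular frequency: ω = 2π·f = 2π·55.6 = 349.3 rad/s.
Step 2 — Component impedances:
  R: Z = R = 96.9 Ω
  L: Z = jωL = j·349.3·0.0257 = 0 + j8.978 Ω
  C: Z = 1/(jωC) = -j/(ω·C) = 0 - j9324 Ω
Step 3 — Series combination: Z_total = R + L + C = 96.9 - j9315 Ω = 9316∠-89.4° Ω.
Step 4 — Source phasor: V = 72.8∠-51.3° V = 45.52 - j56.82 V.
Step 5 — Current: I = V / Z = 0.006149 + j0.004822 A = 0.007815∠38.1° A.
Step 6 — Complex power: S = V·I* = 0.005918 - j0.5689 VA.
Step 7 — Real power: P = Re(S) = 0.005918 W.
Step 8 — Reactive power: Q = Im(S) = -0.5689 VAR.
Step 9 — Apparent power: |S| = 0.5689 VA.
Step 10 — Power factor: PF = P/|S| = 0.0104 (leading).

(a) P = 0.005918 W  (b) Q = -0.5689 VAR  (c) S = 0.5689 VA  (d) PF = 0.0104 (leading)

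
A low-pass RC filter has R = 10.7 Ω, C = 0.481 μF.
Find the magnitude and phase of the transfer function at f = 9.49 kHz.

Step 1 — Angular frequency: ω = 2π·9490 = 5.963e+04 rad/s.
Step 2 — Transfer function: H(jω) = 1/(1 + jωRC).
Step 3 — Denominator: 1 + jωRC = 1 + j·5.963e+04·10.7·4.81e-07 = 1 + j0.3069.
Step 4 — H = 0.9139 - j0.2805.
Step 5 — Magnitude: |H| = 0.956 (-0.4 dB); phase: φ = -17.1°.

|H| = 0.956 (-0.4 dB), φ = -17.1°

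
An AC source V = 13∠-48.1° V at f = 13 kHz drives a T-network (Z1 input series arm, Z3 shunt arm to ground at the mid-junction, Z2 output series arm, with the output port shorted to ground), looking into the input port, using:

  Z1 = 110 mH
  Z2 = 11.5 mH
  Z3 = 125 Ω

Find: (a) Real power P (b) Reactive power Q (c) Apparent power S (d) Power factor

Step 1 — Angular frequency: ω = 2π·f = 2π·1.3e+04 = 8.168e+04 rad/s.
Step 2 — Component impedances:
  Z1: Z = jωL = j·8.168e+04·0.11 = 0 + j8985 Ω
  Z2: Z = jωL = j·8.168e+04·0.0115 = 0 + j939.3 Ω
  Z3: Z = R = 125 Ω
Step 3 — With the output port shorted to ground, the output series arm Z2 runs from the junction to ground; the shunt arm Z3 also runs from the junction to ground. They appear in parallel: Z3 || Z2 = 122.8 + j16.34 Ω.
Step 4 — Series with input arm Z1: Z_in = Z1 + (Z3 || Z2) = 122.8 + j9001 Ω = 9002∠89.2° Ω.
Step 5 — Source phasor: V = 13∠-48.1° V = 8.682 - j9.676 V.
Step 6 — Current: I = V / Z = -0.001062 - j0.000979 A = 0.001444∠-137.3° A.
Step 7 — Complex power: S = V·I* = 0.0002561 + j0.01877 VA.
Step 8 — Real power: P = Re(S) = 0.0002561 W.
Step 9 — Reactive power: Q = Im(S) = 0.01877 VAR.
Step 10 — Apparent power: |S| = 0.01877 VA.
Step 11 — Power factor: PF = P/|S| = 0.01364 (lagging).

(a) P = 0.0002561 W  (b) Q = 0.01877 VAR  (c) S = 0.01877 VA  (d) PF = 0.01364 (lagging)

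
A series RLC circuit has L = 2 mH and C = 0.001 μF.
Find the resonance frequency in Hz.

Step 1 — Resonance condition Im(Z)=0 gives ω₀ = 1/√(LC).
Step 2 — ω₀ = 1/√(0.002·1e-09) = 7.071e+05 rad/s.
Step 3 — f₀ = ω₀/(2π) = 1.125e+05 Hz.

f₀ = 1.125e+05 Hz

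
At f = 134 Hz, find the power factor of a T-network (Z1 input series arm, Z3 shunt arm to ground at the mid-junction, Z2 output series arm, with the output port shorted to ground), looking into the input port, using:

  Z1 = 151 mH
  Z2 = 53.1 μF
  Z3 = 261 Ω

Step 1 — Angular frequency: ω = 2π·f = 2π·134 = 841.9 rad/s.
Step 2 — Component impedances:
  Z1: Z = jωL = j·841.9·0.151 = 0 + j127.1 Ω
  Z2: Z = 1/(jωC) = -j/(ω·C) = 0 - j22.37 Ω
  Z3: Z = R = 261 Ω
Step 3 — With the output port shorted to ground, the output series arm Z2 runs from the junction to ground; the shunt arm Z3 also runs from the junction to ground. They appear in parallel: Z3 || Z2 = 1.903 - j22.2 Ω.
Step 4 — Series with input arm Z1: Z_in = Z1 + (Z3 || Z2) = 1.903 + j104.9 Ω = 104.9∠89.0° Ω.
Step 5 — Power factor: PF = cos(φ) = Re(Z)/|Z| = 1.9029/104.95 = 0.01813.
Step 6 — Type: Im(Z) = 104.9 ⇒ lagging (phase φ = 89.0°).

PF = 0.01813 (lagging, φ = 89.0°)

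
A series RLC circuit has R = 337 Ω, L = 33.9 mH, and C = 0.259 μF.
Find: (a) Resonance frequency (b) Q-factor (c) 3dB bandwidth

Step 1 — Resonance condition Im(Z)=0 gives ω₀ = 1/√(LC).
Step 2 — ω₀ = 1/√(0.0339·2.59e-07) = 1.067e+04 rad/s.
Step 3 — f₀ = ω₀/(2π) = 1699 Hz.
Step 4 — Series Q: Q = ω₀L/R = 1.067e+04·0.0339/337 = 1.074.
Step 5 — 3dB bandwidth: Δω = ω₀/Q = 9941 rad/s; BW = Δω/(2π) = 1582 Hz.

(a) f₀ = 1699 Hz  (b) Q = 1.074  (c) BW = 1582 Hz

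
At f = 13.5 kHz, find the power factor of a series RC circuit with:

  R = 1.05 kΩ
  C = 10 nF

Step 1 — Angular frequency: ω = 2π·f = 2π·1.35e+04 = 8.482e+04 rad/s.
Step 2 — Component impedances:
  R: Z = R = 1050 Ω
  C: Z = 1/(jωC) = -j/(ω·C) = 0 - j1179 Ω
Step 3 — Series combination: Z_total = R + C = 1050 - j1179 Ω = 1579∠-48.3° Ω.
Step 4 — Power factor: PF = cos(φ) = Re(Z)/|Z| = 1050/1578.7 = 0.6651.
Step 5 — Type: Im(Z) = -1179 ⇒ leading (phase φ = -48.3°).

PF = 0.6651 (leading, φ = -48.3°)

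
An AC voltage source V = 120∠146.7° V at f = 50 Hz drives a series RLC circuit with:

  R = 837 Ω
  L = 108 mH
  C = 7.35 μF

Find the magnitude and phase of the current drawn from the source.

Step 1 — Angular frequency: ω = 2π·f = 2π·50 = 314.2 rad/s.
Step 2 — Component impedances:
  R: Z = R = 837 Ω
  L: Z = jωL = j·314.2·0.108 = 0 + j33.93 Ω
  C: Z = 1/(jωC) = -j/(ω·C) = 0 - j433.1 Ω
Step 3 — Series combination: Z_total = R + L + C = 837 - j399.1 Ω = 927.3∠-25.5° Ω.
Step 4 — Source phasor: V = 120∠146.7° V = -100.3 + j65.88 V.
Step 5 — Ohm's law: I = V / Z_total = (-100.3 + j65.88) / (837 - j399.1) = -0.1282 + j0.01757 A.
Step 6 — Convert to polar: |I| = 0.1294 A, ∠I = 172.2°.

I = 0.1294∠172.2° A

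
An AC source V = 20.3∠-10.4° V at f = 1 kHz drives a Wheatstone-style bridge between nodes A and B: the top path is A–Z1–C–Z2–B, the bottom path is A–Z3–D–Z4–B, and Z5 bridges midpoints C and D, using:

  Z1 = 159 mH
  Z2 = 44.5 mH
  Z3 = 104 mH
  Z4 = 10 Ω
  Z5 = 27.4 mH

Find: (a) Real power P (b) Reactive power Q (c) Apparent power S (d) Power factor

Step 1 — Angular frequency: ω = 2π·f = 2π·1000 = 6283 rad/s.
Step 2 — Component impedances:
  Z1: Z = jωL = j·6283·0.159 = 0 + j999 Ω
  Z2: Z = jωL = j·6283·0.0445 = 0 + j279.6 Ω
  Z3: Z = jωL = j·6283·0.104 = 0 + j653.5 Ω
  Z4: Z = R = 10 Ω
  Z5: Z = jωL = j·6283·0.0274 = 0 + j172.2 Ω
Step 3 — Bridge requires nodal analysis (the Z5 bridge couples midpoints C and D, so the two paths cannot be reduced to a simple series/parallel combination). Setting node B to ground and injecting 1 A at node A, the 3-node admittance system at A, C, D solves to V_A = Z_AB = 7.365 + j410.9 Ω = 410.9∠89.0° Ω.
Step 4 — Source phasor: V = 20.3∠-10.4° V = 19.97 - j3.665 V.
Step 5 — Current: I = V / Z = -0.008045 - j0.04874 A = 0.0494∠-99.4° A.
Step 6 — Complex power: S = V·I* = 0.01797 + j1.003 VA.
Step 7 — Real power: P = Re(S) = 0.01797 W.
Step 8 — Reactive power: Q = Im(S) = 1.003 VAR.
Step 9 — Apparent power: |S| = 1.003 VA.
Step 10 — Power factor: PF = P/|S| = 0.01792 (lagging).

(a) P = 0.01797 W  (b) Q = 1.003 VAR  (c) S = 1.003 VA  (d) PF = 0.01792 (lagging)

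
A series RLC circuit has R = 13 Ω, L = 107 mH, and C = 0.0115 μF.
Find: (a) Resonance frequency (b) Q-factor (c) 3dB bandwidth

Step 1 — Resonance: ω₀ = 1/√(LC) = 1/√(0.107·1.15e-08) = 2.851e+04 rad/s.
Step 2 — f₀ = ω₀/(2π) = 4537 Hz.
Step 3 — Series Q: Q = ω₀L/R = 2.851e+04·0.107/13 = 234.6.
Step 4 — Bandwidth: Δω = ω₀/Q = 121.5 rad/s; BW = Δω/(2π) = 19.34 Hz.

(a) f₀ = 4537 Hz  (b) Q = 234.6  (c) BW = 19.34 Hz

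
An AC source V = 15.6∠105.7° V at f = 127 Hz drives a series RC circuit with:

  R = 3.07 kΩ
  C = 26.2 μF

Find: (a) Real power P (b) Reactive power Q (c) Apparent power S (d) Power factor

Step 1 — Angular frequency: ω = 2π·f = 2π·127 = 798 rad/s.
Step 2 — Component impedances:
  R: Z = R = 3070 Ω
  C: Z = 1/(jωC) = -j/(ω·C) = 0 - j47.83 Ω
Step 3 — Series combination: Z_total = R + C = 3070 - j47.83 Ω = 3070∠-0.9° Ω.
Step 4 — Source phasor: V = 15.6∠105.7° V = -4.221 + j15.02 V.
Step 5 — Current: I = V / Z = -0.001451 + j0.004869 A = 0.005081∠106.6° A.
Step 6 — Complex power: S = V·I* = 0.07925 - j0.001235 VA.
Step 7 — Real power: P = Re(S) = 0.07925 W.
Step 8 — Reactive power: Q = Im(S) = -0.001235 VAR.
Step 9 — Apparent power: |S| = 0.07926 VA.
Step 10 — Power factor: PF = P/|S| = 0.9999 (leading).

(a) P = 0.07925 W  (b) Q = -0.001235 VAR  (c) S = 0.07926 VA  (d) PF = 0.9999 (leading)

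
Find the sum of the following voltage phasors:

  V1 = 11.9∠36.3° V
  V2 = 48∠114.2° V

Step 1 — Convert each phasor to rectangular form:
  V1 = 11.9·(cos(36.3°) + j·sin(36.3°)) = 9.591 + j7.045 V
  V2 = 48·(cos(114.2°) + j·sin(114.2°)) = -19.68 + j43.78 V
Step 2 — Sum components: V_total = -10.09 + j50.83 V.
Step 3 — Convert to polar: |V_total| = 51.82 V, ∠V_total = 101.2°.

V_total = 51.82∠101.2° V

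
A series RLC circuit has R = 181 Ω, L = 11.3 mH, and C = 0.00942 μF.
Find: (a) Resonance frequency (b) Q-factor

Step 1 — Resonance condition Im(Z)=0 gives ω₀ = 1/√(LC).
Step 2 — ω₀ = 1/√(0.0113·9.42e-09) = 9.692e+04 rad/s.
Step 3 — f₀ = ω₀/(2π) = 1.543e+04 Hz.
Step 4 — Series Q: Q = ω₀L/R = 9.692e+04·0.0113/181 = 6.051.

(a) f₀ = 1.543e+04 Hz  (b) Q = 6.051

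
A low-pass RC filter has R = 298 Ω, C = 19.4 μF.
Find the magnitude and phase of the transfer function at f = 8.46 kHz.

Step 1 — Angular frequency: ω = 2π·8460 = 5.316e+04 rad/s.
Step 2 — Transfer function: H(jω) = 1/(1 + jωRC).
Step 3 — Denominator: 1 + jωRC = 1 + j·5.316e+04·298·1.94e-05 = 1 + j307.3.
Step 4 — H = 1.059e-05 - j0.003254.
Step 5 — Magnitude: |H| = 0.003254 (-49.8 dB); phase: φ = -89.8°.

|H| = 0.003254 (-49.8 dB), φ = -89.8°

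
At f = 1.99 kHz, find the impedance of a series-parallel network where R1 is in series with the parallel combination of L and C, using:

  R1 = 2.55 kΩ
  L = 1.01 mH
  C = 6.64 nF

Step 1 — Angular frequency: ω = 2π·f = 2π·1990 = 1.25e+04 rad/s.
Step 2 — Component impedances:
  R1: Z = R = 2550 Ω
  L: Z = jωL = j·1.25e+04·0.00101 = 0 + j12.63 Ω
  C: Z = 1/(jωC) = -j/(ω·C) = 0 - j1.204e+04 Ω
Step 3 — Parallel branch: L || C = 1/(1/L + 1/C) = 0 + j12.64 Ω.
Step 4 — Series with R1: Z_total = R1 + (L || C) = 2550 + j12.64 Ω = 2550∠0.3° Ω.

Z = 2550 + j12.64 Ω = 2550∠0.3° Ω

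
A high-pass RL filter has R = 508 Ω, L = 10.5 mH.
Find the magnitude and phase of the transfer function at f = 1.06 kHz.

Step 1 — Angular frequency: ω = 2π·1060 = 6660 rad/s.
Step 2 — Transfer function: H(jω) = jωL/(R + jωL).
Step 3 — Numerator jωL = j·69.93; denominator R + jωL = 508 + j69.93.
Step 4 — H = 0.0186 + j0.1351.
Step 5 — Magnitude: |H| = 0.1364 (-17.3 dB); phase: φ = 82.2°.

|H| = 0.1364 (-17.3 dB), φ = 82.2°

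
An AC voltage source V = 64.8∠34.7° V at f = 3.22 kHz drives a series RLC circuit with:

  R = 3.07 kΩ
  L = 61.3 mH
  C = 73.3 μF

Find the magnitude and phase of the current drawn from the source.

Step 1 — Angular frequency: ω = 2π·f = 2π·3220 = 2.023e+04 rad/s.
Step 2 — Component impedances:
  R: Z = R = 3070 Ω
  L: Z = jωL = j·2.023e+04·0.0613 = 0 + j1240 Ω
  C: Z = 1/(jωC) = -j/(ω·C) = 0 - j0.6743 Ω
Step 3 — Series combination: Z_total = R + L + C = 3070 + j1240 Ω = 3311∠22.0° Ω.
Step 4 — Source phasor: V = 64.8∠34.7° V = 53.27 + j36.89 V.
Step 5 — Ohm's law: I = V / Z_total = (53.27 + j36.89) / (3070 + j1240) = 0.01909 + j0.004307 A.
Step 6 — Convert to polar: |I| = 0.01957 A, ∠I = 12.7°.

I = 0.01957∠12.7° A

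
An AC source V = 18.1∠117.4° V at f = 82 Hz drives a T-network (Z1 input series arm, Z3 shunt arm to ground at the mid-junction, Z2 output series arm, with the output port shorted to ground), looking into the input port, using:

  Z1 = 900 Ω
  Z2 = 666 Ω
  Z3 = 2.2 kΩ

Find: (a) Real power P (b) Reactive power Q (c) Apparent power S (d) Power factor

Step 1 — Angular frequency: ω = 2π·f = 2π·82 = 515.2 rad/s.
Step 2 — Component impedances:
  Z1: Z = R = 900 Ω
  Z2: Z = R = 666 Ω
  Z3: Z = R = 2200 Ω
Step 3 — With the output port shorted to ground, the output series arm Z2 runs from the junction to ground; the shunt arm Z3 also runs from the junction to ground. They appear in parallel: Z3 || Z2 = 511.2 Ω.
Step 4 — Series with input arm Z1: Z_in = Z1 + (Z3 || Z2) = 1411 Ω = 1411∠0.0° Ω.
Step 5 — Source phasor: V = 18.1∠117.4° V = -8.33 + j16.07 V.
Step 6 — Current: I = V / Z = -0.005902 + j0.01139 A = 0.01283∠117.4° A.
Step 7 — Complex power: S = V·I* = 0.2321 VA.
Step 8 — Real power: P = Re(S) = 0.2321 W.
Step 9 — Reactive power: Q = Im(S) = 0 VAR.
Step 10 — Apparent power: |S| = 0.2321 VA.
Step 11 — Power factor: PF = P/|S| = 1 (unity).

(a) P = 0.2321 W  (b) Q = 0 VAR  (c) S = 0.2321 VA  (d) PF = 1 (unity)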